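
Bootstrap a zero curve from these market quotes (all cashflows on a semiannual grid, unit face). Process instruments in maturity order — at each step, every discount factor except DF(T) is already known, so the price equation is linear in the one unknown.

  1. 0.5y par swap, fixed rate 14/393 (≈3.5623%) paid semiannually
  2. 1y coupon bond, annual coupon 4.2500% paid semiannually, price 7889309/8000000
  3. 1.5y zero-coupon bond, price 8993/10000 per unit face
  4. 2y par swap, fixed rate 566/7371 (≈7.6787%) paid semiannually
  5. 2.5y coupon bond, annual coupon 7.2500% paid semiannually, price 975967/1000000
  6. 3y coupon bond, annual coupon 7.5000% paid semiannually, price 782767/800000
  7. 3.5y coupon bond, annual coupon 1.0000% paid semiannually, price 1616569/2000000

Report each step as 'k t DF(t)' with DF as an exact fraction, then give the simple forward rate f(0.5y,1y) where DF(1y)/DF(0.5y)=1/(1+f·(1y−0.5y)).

1 1/2 393/400
2 1 2363/2500
3 3/2 8993/10000
4 2 1717/2000
5 5/2 8129/10000
6 3 1561/2000
7 7/2 389/500
f(0.5y,1y) = ((393/400)/(2363/2500) − 1)/(1/2) = 373/4726 ≈ 7.8925%

step 1 [0.5y] swap r/2=7/393: DF=(1 − 7/393·(0))/(1+7/393) = 393/400 ≈ 0.982500
step 2 [1y] bond c/2=17/800: DF=(7889309/8000000 − 17/800·(0.982500))/(1+17/800) = 2363/2500 ≈ 0.945200
step 3 [1.5y] zero: DF = P = 8993/10000 ≈ 0.899300
step 4 [2y] swap r/2=283/7371: DF=(1 − 283/7371·(0.982500+0.945200+0.899300))/(1+283/7371) = 1717/2000 ≈ 0.858500
step 5 [2.5y] bond c/2=29/800: DF=(975967/1000000 − 29/800·(0.982500+0.945200+0.899300+0.858500))/(1+29/800) = 8129/10000 ≈ 0.812900
step 6 [3y] bond c/2=3/80: DF=(782767/800000 − 3/80·(0.982500+0.945200+0.899300+0.858500+0.812900))/(1+3/80) = 1561/2000 ≈ 0.780500
step 7 [3.5y] bond c/2=1/200: DF=(1616569/2000000 − 1/200·(0.982500+0.945200+0.899300+0.858500+0.812900+0.780500))/(1+1/200) = 389/500 ≈ 0.778000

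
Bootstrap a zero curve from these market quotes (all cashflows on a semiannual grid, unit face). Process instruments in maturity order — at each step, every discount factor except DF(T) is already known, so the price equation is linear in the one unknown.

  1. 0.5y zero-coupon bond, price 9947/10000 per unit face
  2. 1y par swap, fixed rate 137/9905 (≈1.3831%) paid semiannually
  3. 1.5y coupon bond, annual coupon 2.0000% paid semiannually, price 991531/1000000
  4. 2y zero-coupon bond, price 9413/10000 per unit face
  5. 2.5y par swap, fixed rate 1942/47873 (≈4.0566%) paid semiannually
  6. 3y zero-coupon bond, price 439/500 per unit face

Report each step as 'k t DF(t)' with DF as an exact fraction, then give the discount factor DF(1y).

step 1 [0.5y] zero: DF = P = 9947/10000 ≈ 0.994700
step 2 [1y] swap r/2=137/19810: DF=(1 − 137/19810·(0.994700))/(1+137/19810) = 9863/10000 ≈ 0.986300
step 3 [1.5y] bond c/2=1/100: DF=(991531/1000000 − 1/100·(0.994700+0.986300))/(1+1/100) = 9621/10000 ≈ 0.962100
step 4 [2y] zero: DF = P = 9413/10000 ≈ 0.941300
step 5 [2.5y] swap r/2=971/47873: DF=(1 − 971/47873·(0.994700+0.986300+0.962100+0.941300))/(1+971/47873) = 9029/10000 ≈ 0.902900
step 6 [3y] zero: DF = P = 439/500 ≈ 0.878000

1 1/2 9947/10000
2 1 9863/10000
3 3/2 9621/10000
4 2 9413/10000
5 5/2 9029/10000
6 3 439/500
DF(1y) = 9863/10000 ≈ 0.986300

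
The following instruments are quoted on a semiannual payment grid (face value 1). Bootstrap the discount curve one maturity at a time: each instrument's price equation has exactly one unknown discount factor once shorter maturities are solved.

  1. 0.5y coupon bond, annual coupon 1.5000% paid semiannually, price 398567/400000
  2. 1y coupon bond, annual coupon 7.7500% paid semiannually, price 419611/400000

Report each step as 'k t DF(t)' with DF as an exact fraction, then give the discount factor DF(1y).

step 1 [0.5y] bond c/2=3/400: DF=(398567/400000 − 3/400·(0))/(1+3/400) = 989/1000 ≈ 0.989000
step 2 [1y] bond c/2=31/800: DF=(419611/400000 − 31/800·(0.989000))/(1+31/800) = 973/1000 ≈ 0.973000

1 1/2 989/1000
2 1 973/1000
DF(1y) = 973/1000 ≈ 0.973000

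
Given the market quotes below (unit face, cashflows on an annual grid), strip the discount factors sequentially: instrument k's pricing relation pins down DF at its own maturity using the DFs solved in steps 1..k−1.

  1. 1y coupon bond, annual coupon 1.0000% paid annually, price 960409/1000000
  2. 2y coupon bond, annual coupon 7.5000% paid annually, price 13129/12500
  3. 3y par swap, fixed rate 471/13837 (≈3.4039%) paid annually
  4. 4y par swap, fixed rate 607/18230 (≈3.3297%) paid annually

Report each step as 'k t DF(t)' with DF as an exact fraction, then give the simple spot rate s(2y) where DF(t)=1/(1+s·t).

1 1 9509/10000
2 2 9107/10000
3 3 4529/5000
4 4 4393/5000
s(2y) = (1/(9107/10000) − 1)/(2) = 893/18214 ≈ 4.9028%

step 1 [1y] bond c/1=1/100: DF=(960409/1000000 − 1/100·(0))/(1+1/100) = 9509/10000 ≈ 0.950900
step 2 [2y] bond c/1=3/40: DF=(13129/12500 − 3/40·(0.950900))/(1+3/40) = 9107/10000 ≈ 0.910700
step 3 [3y] swap r/1=471/13837: DF=(1 − 471/13837·(0.950900+0.910700))/(1+471/13837) = 4529/5000 ≈ 0.905800
step 4 [4y] swap r/1=607/18230: DF=(1 − 607/18230·(0.950900+0.910700+0.905800))/(1+607/18230) = 4393/5000 ≈ 0.878600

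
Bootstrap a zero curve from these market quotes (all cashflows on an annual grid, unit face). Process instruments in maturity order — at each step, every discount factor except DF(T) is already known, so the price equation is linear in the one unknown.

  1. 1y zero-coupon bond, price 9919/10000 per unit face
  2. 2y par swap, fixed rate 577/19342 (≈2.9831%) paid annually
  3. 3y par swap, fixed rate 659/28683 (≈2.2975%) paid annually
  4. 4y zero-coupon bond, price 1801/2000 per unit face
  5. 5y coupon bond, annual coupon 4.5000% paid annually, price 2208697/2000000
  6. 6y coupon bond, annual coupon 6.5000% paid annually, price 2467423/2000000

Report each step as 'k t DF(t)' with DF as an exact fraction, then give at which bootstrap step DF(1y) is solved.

step 1 [1y] zero: DF = P = 9919/10000 ≈ 0.991900
step 2 [2y] swap r/1=577/19342: DF=(1 − 577/19342·(0.991900))/(1+577/19342) = 9423/10000 ≈ 0.942300
step 3 [3y] swap r/1=659/28683: DF=(1 − 659/28683·(0.991900+0.942300))/(1+659/28683) = 9341/10000 ≈ 0.934100
step 4 [4y] zero: DF = P = 1801/2000 ≈ 0.900500
step 5 [5y] bond c/1=9/200: DF=(2208697/2000000 − 9/200·(0.991900+0.942300+0.934100+0.900500))/(1+9/200) = 1789/2000 ≈ 0.894500
step 6 [6y] bond c/1=13/200: DF=(2467423/2000000 − 13/200·(0.991900+0.942300+0.934100+0.900500+0.894500))/(1+13/200) = 4369/5000 ≈ 0.873800

1 1 9919/10000
2 2 9423/10000
3 3 9341/10000
4 4 1801/2000
5 5 1789/2000
6 6 4369/5000
DF(1y) is solved at step 1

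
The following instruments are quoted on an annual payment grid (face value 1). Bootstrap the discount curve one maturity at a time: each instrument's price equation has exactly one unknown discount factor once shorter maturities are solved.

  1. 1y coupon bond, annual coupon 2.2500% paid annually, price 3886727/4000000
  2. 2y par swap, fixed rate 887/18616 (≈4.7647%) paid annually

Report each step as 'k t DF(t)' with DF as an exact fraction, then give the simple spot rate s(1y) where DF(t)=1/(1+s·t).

1 1 9503/10000
2 2 9113/10000
s(1y) = (1/(9503/10000) − 1)/(1) = 497/9503 ≈ 5.2299%

step 1 [1y] bond c/1=9/400: DF=(3886727/4000000 − 9/400·(0))/(1+9/400) = 9503/10000 ≈ 0.950300
step 2 [2y] swap r/1=887/18616: DF=(1 − 887/18616·(0.950300))/(1+887/18616) = 9113/10000 ≈ 0.911300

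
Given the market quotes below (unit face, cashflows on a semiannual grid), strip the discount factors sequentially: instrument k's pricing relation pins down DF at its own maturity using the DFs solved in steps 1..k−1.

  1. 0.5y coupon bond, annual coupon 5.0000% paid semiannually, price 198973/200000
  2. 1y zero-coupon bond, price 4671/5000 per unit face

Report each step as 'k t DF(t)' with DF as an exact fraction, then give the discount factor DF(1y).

step 1 [0.5y] bond c/2=1/40: DF=(198973/200000 − 1/40·(0))/(1+1/40) = 4853/5000 ≈ 0.970600
step 2 [1y] zero: DF = P = 4671/5000 ≈ 0.934200

1 1/2 4853/5000
2 1 4671/5000
DF(1y) = 4671/5000 ≈ 0.934200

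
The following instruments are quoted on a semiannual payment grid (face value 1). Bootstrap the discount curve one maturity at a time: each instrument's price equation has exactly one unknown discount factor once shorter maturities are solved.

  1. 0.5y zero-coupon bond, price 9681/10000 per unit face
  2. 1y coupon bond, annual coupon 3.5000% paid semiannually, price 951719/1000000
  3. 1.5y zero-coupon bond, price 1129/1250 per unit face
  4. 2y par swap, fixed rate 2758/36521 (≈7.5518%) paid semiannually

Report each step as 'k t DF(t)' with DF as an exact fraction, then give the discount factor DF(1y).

1 1/2 9681/10000
2 1 9187/10000
3 3/2 1129/1250
4 2 8621/10000
DF(1y) = 9187/10000 ≈ 0.918700

step 1 [0.5y] zero: DF = P = 9681/10000 ≈ 0.968100
step 2 [1y] bond c/2=7/400: DF=(951719/1000000 − 7/400·(0.968100))/(1+7/400) = 9187/10000 ≈ 0.918700
step 3 [1.5y] zero: DF = P = 1129/1250 ≈ 0.903200
step 4 [2y] swap r/2=1379/36521: DF=(1 − 1379/36521·(0.968100+0.918700+0.903200))/(1+1379/36521) = 8621/10000 ≈ 0.862100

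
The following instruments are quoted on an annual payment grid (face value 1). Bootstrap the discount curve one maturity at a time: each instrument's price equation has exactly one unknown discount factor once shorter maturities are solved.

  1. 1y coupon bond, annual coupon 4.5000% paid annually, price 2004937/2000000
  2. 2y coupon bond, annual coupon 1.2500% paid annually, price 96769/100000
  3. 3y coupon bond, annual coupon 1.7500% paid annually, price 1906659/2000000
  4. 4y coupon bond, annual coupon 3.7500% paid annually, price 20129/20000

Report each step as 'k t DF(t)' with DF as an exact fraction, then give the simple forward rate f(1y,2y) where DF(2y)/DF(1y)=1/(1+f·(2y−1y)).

step 1 [1y] bond c/1=9/200: DF=(2004937/2000000 − 9/200·(0))/(1+9/200) = 9593/10000 ≈ 0.959300
step 2 [2y] bond c/1=1/80: DF=(96769/100000 − 1/80·(0.959300))/(1+1/80) = 9439/10000 ≈ 0.943900
step 3 [3y] bond c/1=7/400: DF=(1906659/2000000 − 7/400·(0.959300+0.943900))/(1+7/400) = 4521/5000 ≈ 0.904200
step 4 [4y] bond c/1=3/80: DF=(20129/20000 − 3/80·(0.959300+0.943900+0.904200))/(1+3/80) = 4343/5000 ≈ 0.868600

1 1 9593/10000
2 2 9439/10000
3 3 4521/5000
4 4 4343/5000
f(1y,2y) = ((9593/10000)/(9439/10000) − 1)/(1) = 154/9439 ≈ 1.6315%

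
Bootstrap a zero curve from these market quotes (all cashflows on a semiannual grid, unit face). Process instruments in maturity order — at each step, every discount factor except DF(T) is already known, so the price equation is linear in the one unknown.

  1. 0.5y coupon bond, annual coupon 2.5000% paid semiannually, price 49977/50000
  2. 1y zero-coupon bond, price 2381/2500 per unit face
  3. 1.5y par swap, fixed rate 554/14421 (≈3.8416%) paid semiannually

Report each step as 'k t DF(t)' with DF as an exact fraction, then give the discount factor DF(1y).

1 1/2 617/625
2 1 2381/2500
3 3/2 4723/5000
DF(1y) = 2381/2500 ≈ 0.952400

step 1 [0.5y] bond c/2=1/80: DF=(49977/50000 − 1/80·(0))/(1+1/80) = 617/625 ≈ 0.987200
step 2 [1y] zero: DF = P = 2381/2500 ≈ 0.952400
step 3 [1.5y] swap r/2=277/14421: DF=(1 − 277/14421·(0.987200+0.952400))/(1+277/14421) = 4723/5000 ≈ 0.944600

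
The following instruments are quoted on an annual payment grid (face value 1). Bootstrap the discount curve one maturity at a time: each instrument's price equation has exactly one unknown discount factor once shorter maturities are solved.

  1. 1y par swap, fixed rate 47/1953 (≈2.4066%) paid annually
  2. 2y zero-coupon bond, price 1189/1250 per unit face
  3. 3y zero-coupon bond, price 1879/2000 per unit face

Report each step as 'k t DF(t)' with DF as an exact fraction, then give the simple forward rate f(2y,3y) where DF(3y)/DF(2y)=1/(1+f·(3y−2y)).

step 1 [1y] swap r/1=47/1953: DF=(1 − 47/1953·(0))/(1+47/1953) = 1953/2000 ≈ 0.976500
step 2 [2y] zero: DF = P = 1189/1250 ≈ 0.951200
step 3 [3y] zero: DF = P = 1879/2000 ≈ 0.939500

1 1 1953/2000
2 2 1189/1250
3 3 1879/2000
f(2y,3y) = ((1189/1250)/(1879/2000) − 1)/(1) = 117/9395 ≈ 1.2453%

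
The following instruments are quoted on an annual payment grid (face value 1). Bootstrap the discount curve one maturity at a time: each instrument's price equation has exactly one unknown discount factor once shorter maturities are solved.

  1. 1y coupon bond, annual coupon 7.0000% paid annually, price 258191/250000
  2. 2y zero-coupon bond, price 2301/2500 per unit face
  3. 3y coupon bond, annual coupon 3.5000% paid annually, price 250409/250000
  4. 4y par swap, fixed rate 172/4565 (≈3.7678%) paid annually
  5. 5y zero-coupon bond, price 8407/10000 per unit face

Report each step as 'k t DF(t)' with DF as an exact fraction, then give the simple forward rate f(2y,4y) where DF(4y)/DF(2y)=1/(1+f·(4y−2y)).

1 1 2413/2500
2 2 2301/2500
3 3 113/125
4 4 539/625
5 5 8407/10000
f(2y,4y) = ((2301/2500)/(539/625) − 1)/(2) = 145/4312 ≈ 3.3627%

step 1 [1y] bond c/1=7/100: DF=(258191/250000 − 7/100·(0))/(1+7/100) = 2413/2500 ≈ 0.965200
step 2 [2y] zero: DF = P = 2301/2500 ≈ 0.920400
step 3 [3y] bond c/1=7/200: DF=(250409/250000 − 7/200·(0.965200+0.920400))/(1+7/200) = 113/125 ≈ 0.904000
step 4 [4y] swap r/1=172/4565: DF=(1 − 172/4565·(0.965200+0.920400+0.904000))/(1+172/4565) = 539/625 ≈ 0.862400
step 5 [5y] zero: DF = P = 8407/10000 ≈ 0.840700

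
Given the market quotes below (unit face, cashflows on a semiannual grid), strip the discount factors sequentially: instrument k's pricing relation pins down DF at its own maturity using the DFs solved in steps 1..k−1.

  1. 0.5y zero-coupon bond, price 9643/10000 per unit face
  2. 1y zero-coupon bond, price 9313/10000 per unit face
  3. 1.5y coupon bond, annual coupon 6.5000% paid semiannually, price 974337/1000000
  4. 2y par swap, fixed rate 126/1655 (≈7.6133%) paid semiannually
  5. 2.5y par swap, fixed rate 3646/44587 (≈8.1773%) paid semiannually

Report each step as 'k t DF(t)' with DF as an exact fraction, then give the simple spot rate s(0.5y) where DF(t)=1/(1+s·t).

1 1/2 9643/10000
2 1 9313/10000
3 3/2 221/250
4 2 4307/5000
5 5/2 8177/10000
s(0.5y) = (1/(9643/10000) − 1)/(1/2) = 714/9643 ≈ 7.4043%

step 1 [0.5y] zero: DF = P = 9643/10000 ≈ 0.964300
step 2 [1y] zero: DF = P = 9313/10000 ≈ 0.931300
step 3 [1.5y] bond c/2=13/400: DF=(974337/1000000 − 13/400·(0.964300+0.931300))/(1+13/400) = 221/250 ≈ 0.884000
step 4 [2y] swap r/2=63/1655: DF=(1 − 63/1655·(0.964300+0.931300+0.884000))/(1+63/1655) = 4307/5000 ≈ 0.861400
step 5 [2.5y] swap r/2=1823/44587: DF=(1 − 1823/44587·(0.964300+0.931300+0.884000+0.861400))/(1+1823/44587) = 8177/10000 ≈ 0.817700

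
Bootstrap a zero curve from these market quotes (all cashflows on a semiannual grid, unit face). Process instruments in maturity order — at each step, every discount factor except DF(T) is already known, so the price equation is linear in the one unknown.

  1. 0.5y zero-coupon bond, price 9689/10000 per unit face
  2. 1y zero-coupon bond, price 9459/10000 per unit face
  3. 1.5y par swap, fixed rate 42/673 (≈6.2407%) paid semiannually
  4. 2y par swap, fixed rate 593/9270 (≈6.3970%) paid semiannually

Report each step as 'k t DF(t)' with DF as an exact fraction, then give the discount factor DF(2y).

step 1 [0.5y] zero: DF = P = 9689/10000 ≈ 0.968900
step 2 [1y] zero: DF = P = 9459/10000 ≈ 0.945900
step 3 [1.5y] swap r/2=21/673: DF=(1 − 21/673·(0.968900+0.945900))/(1+21/673) = 4559/5000 ≈ 0.911800
step 4 [2y] swap r/2=593/18540: DF=(1 − 593/18540·(0.968900+0.945900+0.911800))/(1+593/18540) = 4407/5000 ≈ 0.881400

1 1/2 9689/10000
2 1 9459/10000
3 3/2 4559/5000
4 2 4407/5000
DF(2y) = 4407/5000 ≈ 0.881400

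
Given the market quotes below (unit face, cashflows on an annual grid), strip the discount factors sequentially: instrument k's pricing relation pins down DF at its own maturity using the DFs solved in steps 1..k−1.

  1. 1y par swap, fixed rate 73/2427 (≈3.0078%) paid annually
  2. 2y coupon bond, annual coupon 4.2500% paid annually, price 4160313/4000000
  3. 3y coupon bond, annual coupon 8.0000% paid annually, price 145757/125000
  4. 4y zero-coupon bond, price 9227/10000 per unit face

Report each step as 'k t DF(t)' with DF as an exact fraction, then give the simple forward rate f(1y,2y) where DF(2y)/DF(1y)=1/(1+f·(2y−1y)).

step 1 [1y] swap r/1=73/2427: DF=(1 − 73/2427·(0))/(1+73/2427) = 2427/2500 ≈ 0.970800
step 2 [2y] bond c/1=17/400: DF=(4160313/4000000 − 17/400·(0.970800))/(1+17/400) = 9581/10000 ≈ 0.958100
step 3 [3y] bond c/1=2/25: DF=(145757/125000 − 2/25·(0.970800+0.958100))/(1+2/25) = 1171/1250 ≈ 0.936800
step 4 [4y] zero: DF = P = 9227/10000 ≈ 0.922700

1 1 2427/2500
2 2 9581/10000
3 3 1171/1250
4 4 9227/10000
f(1y,2y) = ((2427/2500)/(9581/10000) − 1)/(1) = 127/9581 ≈ 1.3255%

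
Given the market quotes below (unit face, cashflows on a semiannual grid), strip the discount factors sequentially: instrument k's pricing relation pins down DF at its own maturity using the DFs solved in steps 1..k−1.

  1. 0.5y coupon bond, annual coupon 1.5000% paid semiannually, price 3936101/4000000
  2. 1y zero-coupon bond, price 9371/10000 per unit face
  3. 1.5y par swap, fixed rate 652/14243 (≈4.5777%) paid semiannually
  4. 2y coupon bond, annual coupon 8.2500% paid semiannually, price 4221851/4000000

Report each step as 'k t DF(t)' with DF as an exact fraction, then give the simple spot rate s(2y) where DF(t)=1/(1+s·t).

step 1 [0.5y] bond c/2=3/400: DF=(3936101/4000000 − 3/400·(0))/(1+3/400) = 9767/10000 ≈ 0.976700
step 2 [1y] zero: DF = P = 9371/10000 ≈ 0.937100
step 3 [1.5y] swap r/2=326/14243: DF=(1 − 326/14243·(0.976700+0.937100))/(1+326/14243) = 2337/2500 ≈ 0.934800
step 4 [2y] bond c/2=33/800: DF=(4221851/4000000 − 33/800·(0.976700+0.937100+0.934800))/(1+33/800) = 563/625 ≈ 0.900800

1 1/2 9767/10000
2 1 9371/10000
3 3/2 2337/2500
4 2 563/625
s(2y) = (1/(563/625) − 1)/(2) = 31/563 ≈ 5.5062%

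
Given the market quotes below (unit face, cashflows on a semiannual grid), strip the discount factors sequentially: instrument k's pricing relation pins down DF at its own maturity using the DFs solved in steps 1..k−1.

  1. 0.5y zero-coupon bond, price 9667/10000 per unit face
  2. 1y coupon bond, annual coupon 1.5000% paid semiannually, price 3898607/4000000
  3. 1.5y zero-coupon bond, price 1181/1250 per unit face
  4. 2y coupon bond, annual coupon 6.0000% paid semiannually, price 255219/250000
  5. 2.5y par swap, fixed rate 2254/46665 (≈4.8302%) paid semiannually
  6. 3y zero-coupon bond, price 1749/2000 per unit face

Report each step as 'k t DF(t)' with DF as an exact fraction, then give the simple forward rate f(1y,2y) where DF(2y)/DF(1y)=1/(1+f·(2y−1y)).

1 1/2 9667/10000
2 1 4801/5000
3 3/2 1181/1250
4 2 363/400
5 5/2 8873/10000
6 3 1749/2000
f(1y,2y) = ((4801/5000)/(363/400) − 1)/(1) = 527/9075 ≈ 5.8072%

step 1 [0.5y] zero: DF = P = 9667/10000 ≈ 0.966700
step 2 [1y] bond c/2=3/400: DF=(3898607/4000000 − 3/400·(0.966700))/(1+3/400) = 4801/5000 ≈ 0.960200
step 3 [1.5y] zero: DF = P = 1181/1250 ≈ 0.944800
step 4 [2y] bond c/2=3/100: DF=(255219/250000 − 3/100·(0.966700+0.960200+0.944800))/(1+3/100) = 363/400 ≈ 0.907500
step 5 [2.5y] swap r/2=1127/46665: DF=(1 − 1127/46665·(0.966700+0.960200+0.944800+0.907500))/(1+1127/46665) = 8873/10000 ≈ 0.887300
step 6 [3y] zero: DF = P = 1749/2000 ≈ 0.874500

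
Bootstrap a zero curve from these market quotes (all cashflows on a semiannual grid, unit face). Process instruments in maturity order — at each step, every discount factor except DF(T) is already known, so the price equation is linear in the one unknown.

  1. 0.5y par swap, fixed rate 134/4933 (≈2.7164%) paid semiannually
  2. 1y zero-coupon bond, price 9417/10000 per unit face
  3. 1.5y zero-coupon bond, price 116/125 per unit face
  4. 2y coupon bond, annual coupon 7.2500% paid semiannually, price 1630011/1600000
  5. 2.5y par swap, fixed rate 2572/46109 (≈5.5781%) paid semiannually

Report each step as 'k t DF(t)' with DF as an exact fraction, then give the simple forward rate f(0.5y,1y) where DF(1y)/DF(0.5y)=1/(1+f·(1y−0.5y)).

step 1 [0.5y] swap r/2=67/4933: DF=(1 − 67/4933·(0))/(1+67/4933) = 4933/5000 ≈ 0.986600
step 2 [1y] zero: DF = P = 9417/10000 ≈ 0.941700
step 3 [1.5y] zero: DF = P = 116/125 ≈ 0.928000
step 4 [2y] bond c/2=29/800: DF=(1630011/1600000 − 29/800·(0.986600+0.941700+0.928000))/(1+29/800) = 552/625 ≈ 0.883200
step 5 [2.5y] swap r/2=1286/46109: DF=(1 − 1286/46109·(0.986600+0.941700+0.928000+0.883200))/(1+1286/46109) = 4357/5000 ≈ 0.871400

1 1/2 4933/5000
2 1 9417/10000
3 3/2 116/125
4 2 552/625
5 5/2 4357/5000
f(0.5y,1y) = ((4933/5000)/(9417/10000) − 1)/(1/2) = 898/9417 ≈ 9.5359%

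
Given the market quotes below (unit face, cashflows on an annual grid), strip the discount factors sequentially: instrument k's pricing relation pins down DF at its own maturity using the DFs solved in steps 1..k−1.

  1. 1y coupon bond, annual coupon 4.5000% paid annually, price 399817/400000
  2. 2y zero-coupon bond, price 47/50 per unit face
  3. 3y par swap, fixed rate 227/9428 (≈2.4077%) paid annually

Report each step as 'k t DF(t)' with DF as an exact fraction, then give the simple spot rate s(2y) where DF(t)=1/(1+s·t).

step 1 [1y] bond c/1=9/200: DF=(399817/400000 − 9/200·(0))/(1+9/200) = 1913/2000 ≈ 0.956500
step 2 [2y] zero: DF = P = 47/50 ≈ 0.940000
step 3 [3y] swap r/1=227/9428: DF=(1 − 227/9428·(0.956500+0.940000))/(1+227/9428) = 9319/10000 ≈ 0.931900

1 1 1913/2000
2 2 47/50
3 3 9319/10000
s(2y) = (1/(47/50) − 1)/(2) = 3/94 ≈ 3.1915%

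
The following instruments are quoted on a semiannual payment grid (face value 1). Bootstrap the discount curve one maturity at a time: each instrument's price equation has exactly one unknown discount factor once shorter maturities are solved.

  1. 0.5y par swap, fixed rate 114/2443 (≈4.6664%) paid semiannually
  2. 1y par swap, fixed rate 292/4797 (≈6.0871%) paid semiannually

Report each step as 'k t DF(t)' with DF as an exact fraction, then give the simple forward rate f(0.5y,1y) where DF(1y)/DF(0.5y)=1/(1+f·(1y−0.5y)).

1 1/2 2443/2500
2 1 1177/1250
f(0.5y,1y) = ((2443/2500)/(1177/1250) − 1)/(1/2) = 89/1177 ≈ 7.5616%

step 1 [0.5y] swap r/2=57/2443: DF=(1 − 57/2443·(0))/(1+57/2443) = 2443/2500 ≈ 0.977200
step 2 [1y] swap r/2=146/4797: DF=(1 − 146/4797·(0.977200))/(1+146/4797) = 1177/1250 ≈ 0.941600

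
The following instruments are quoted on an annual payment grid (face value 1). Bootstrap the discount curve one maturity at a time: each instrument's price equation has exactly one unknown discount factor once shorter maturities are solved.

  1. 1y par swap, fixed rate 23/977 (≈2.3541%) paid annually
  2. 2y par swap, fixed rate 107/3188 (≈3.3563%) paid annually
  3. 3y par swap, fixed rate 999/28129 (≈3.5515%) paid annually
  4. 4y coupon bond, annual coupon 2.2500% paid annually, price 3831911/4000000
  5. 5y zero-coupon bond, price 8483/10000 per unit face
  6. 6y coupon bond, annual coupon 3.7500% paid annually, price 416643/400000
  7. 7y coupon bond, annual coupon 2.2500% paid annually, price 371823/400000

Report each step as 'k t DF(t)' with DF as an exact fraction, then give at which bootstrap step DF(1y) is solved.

step 1 [1y] swap r/1=23/977: DF=(1 − 23/977·(0))/(1+23/977) = 977/1000 ≈ 0.977000
step 2 [2y] swap r/1=107/3188: DF=(1 − 107/3188·(0.977000))/(1+107/3188) = 4679/5000 ≈ 0.935800
step 3 [3y] swap r/1=999/28129: DF=(1 − 999/28129·(0.977000+0.935800))/(1+999/28129) = 9001/10000 ≈ 0.900100
step 4 [4y] bond c/1=9/400: DF=(3831911/4000000 − 9/400·(0.977000+0.935800+0.900100))/(1+9/400) = 7/8 ≈ 0.875000
step 5 [5y] zero: DF = P = 8483/10000 ≈ 0.848300
step 6 [6y] bond c/1=3/80: DF=(416643/400000 − 3/80·(0.977000+0.935800+0.900100+0.875000+0.848300))/(1+3/80) = 21/25 ≈ 0.840000
step 7 [7y] bond c/1=9/400: DF=(371823/400000 − 9/400·(0.977000+0.935800+0.900100+0.875000+0.848300+0.840000))/(1+9/400) = 1977/2500 ≈ 0.790800

1 1 977/1000
2 2 4679/5000
3 3 9001/10000
4 4 7/8
5 5 8483/10000
6 6 21/25
7 7 1977/2500
DF(1y) is solved at step 1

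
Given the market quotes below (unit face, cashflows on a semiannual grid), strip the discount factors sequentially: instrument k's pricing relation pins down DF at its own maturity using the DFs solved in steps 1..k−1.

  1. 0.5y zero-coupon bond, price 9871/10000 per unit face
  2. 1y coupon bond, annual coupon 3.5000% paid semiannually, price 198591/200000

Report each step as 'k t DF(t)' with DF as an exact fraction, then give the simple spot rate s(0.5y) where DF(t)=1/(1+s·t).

1 1/2 9871/10000
2 1 9589/10000
s(0.5y) = (1/(9871/10000) − 1)/(1/2) = 258/9871 ≈ 2.6137%

step 1 [0.5y] zero: DF = P = 9871/10000 ≈ 0.987100
step 2 [1y] bond c/2=7/400: DF=(198591/200000 − 7/400·(0.987100))/(1+7/400) = 9589/10000 ≈ 0.958900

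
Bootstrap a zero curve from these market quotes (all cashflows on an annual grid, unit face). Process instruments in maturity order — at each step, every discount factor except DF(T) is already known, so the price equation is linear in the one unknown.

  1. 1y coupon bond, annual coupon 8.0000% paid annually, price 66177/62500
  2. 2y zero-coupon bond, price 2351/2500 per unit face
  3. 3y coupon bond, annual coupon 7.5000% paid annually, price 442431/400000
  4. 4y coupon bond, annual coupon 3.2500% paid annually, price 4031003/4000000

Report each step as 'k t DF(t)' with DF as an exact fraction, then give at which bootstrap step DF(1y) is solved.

step 1 [1y] bond c/1=2/25: DF=(66177/62500 − 2/25·(0))/(1+2/25) = 2451/2500 ≈ 0.980400
step 2 [2y] zero: DF = P = 2351/2500 ≈ 0.940400
step 3 [3y] bond c/1=3/40: DF=(442431/400000 − 3/40·(0.980400+0.940400))/(1+3/40) = 8949/10000 ≈ 0.894900
step 4 [4y] bond c/1=13/400: DF=(4031003/4000000 − 13/400·(0.980400+0.940400+0.894900))/(1+13/400) = 4437/5000 ≈ 0.887400

1 1 2451/2500
2 2 2351/2500
3 3 8949/10000
4 4 4437/5000
DF(1y) is solved at step 1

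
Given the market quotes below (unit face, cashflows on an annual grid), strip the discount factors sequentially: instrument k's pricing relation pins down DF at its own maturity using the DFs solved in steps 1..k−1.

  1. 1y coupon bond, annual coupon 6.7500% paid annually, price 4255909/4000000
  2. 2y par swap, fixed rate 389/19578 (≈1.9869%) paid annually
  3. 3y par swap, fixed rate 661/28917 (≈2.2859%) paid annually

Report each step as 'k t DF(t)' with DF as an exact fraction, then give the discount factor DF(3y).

step 1 [1y] bond c/1=27/400: DF=(4255909/4000000 − 27/400·(0))/(1+27/400) = 9967/10000 ≈ 0.996700
step 2 [2y] swap r/1=389/19578: DF=(1 − 389/19578·(0.996700))/(1+389/19578) = 9611/10000 ≈ 0.961100
step 3 [3y] swap r/1=661/28917: DF=(1 − 661/28917·(0.996700+0.961100))/(1+661/28917) = 9339/10000 ≈ 0.933900

1 1 9967/10000
2 2 9611/10000
3 3 9339/10000
DF(3y) = 9339/10000 ≈ 0.933900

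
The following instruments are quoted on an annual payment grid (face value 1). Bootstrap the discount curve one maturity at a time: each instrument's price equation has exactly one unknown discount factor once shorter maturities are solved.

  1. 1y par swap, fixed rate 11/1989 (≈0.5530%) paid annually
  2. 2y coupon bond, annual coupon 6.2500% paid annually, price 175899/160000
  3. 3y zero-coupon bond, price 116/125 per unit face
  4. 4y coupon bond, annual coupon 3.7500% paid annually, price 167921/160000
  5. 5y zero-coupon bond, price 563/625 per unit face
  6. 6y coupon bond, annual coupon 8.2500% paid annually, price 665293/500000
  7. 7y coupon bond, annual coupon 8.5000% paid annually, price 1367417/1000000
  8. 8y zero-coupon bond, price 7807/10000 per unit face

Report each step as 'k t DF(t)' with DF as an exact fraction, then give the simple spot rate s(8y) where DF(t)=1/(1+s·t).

1 1 1989/2000
2 2 4881/5000
3 3 116/125
4 4 2267/2500
5 5 563/625
6 6 1741/2000
7 7 4117/5000
8 8 7807/10000
s(8y) = (1/(7807/10000) − 1)/(8) = 2193/62456 ≈ 3.5113%

step 1 [1y] swap r/1=11/1989: DF=(1 − 11/1989·(0))/(1+11/1989) = 1989/2000 ≈ 0.994500
step 2 [2y] bond c/1=1/16: DF=(175899/160000 − 1/16·(0.994500))/(1+1/16) = 4881/5000 ≈ 0.976200
step 3 [3y] zero: DF = P = 116/125 ≈ 0.928000
step 4 [4y] bond c/1=3/80: DF=(167921/160000 − 3/80·(0.994500+0.976200+0.928000))/(1+3/80) = 2267/2500 ≈ 0.906800
step 5 [5y] zero: DF = P = 563/625 ≈ 0.900800
step 6 [6y] bond c/1=33/400: DF=(665293/500000 − 33/400·(0.994500+0.976200+0.928000+0.906800+0.900800))/(1+33/400) = 1741/2000 ≈ 0.870500
step 7 [7y] bond c/1=17/200: DF=(1367417/1000000 − 17/200·(0.994500+0.976200+0.928000+0.906800+0.900800+0.870500))/(1+17/200) = 4117/5000 ≈ 0.823400
step 8 [8y] zero: DF = P = 7807/10000 ≈ 0.780700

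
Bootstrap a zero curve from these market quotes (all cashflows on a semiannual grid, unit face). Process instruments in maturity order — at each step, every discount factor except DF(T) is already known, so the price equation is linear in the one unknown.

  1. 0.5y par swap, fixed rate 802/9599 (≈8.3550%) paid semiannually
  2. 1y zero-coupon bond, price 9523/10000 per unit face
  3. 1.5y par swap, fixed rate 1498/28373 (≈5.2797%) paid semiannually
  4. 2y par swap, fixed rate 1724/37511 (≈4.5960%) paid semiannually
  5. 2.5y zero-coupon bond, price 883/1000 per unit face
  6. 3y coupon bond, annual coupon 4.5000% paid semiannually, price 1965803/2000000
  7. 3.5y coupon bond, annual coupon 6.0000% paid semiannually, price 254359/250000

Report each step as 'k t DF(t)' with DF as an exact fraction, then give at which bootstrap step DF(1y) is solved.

1 1/2 9599/10000
2 1 9523/10000
3 3/2 9251/10000
4 2 4569/5000
5 5/2 883/1000
6 3 8593/10000
7 7/2 4139/5000
DF(1y) is solved at step 2

step 1 [0.5y] swap r/2=401/9599: DF=(1 − 401/9599·(0))/(1+401/9599) = 9599/10000 ≈ 0.959900
step 2 [1y] zero: DF = P = 9523/10000 ≈ 0.952300
step 3 [1.5y] swap r/2=749/28373: DF=(1 − 749/28373·(0.959900+0.952300))/(1+749/28373) = 9251/10000 ≈ 0.925100
step 4 [2y] swap r/2=862/37511: DF=(1 − 862/37511·(0.959900+0.952300+0.925100))/(1+862/37511) = 4569/5000 ≈ 0.913800
step 5 [2.5y] zero: DF = P = 883/1000 ≈ 0.883000
step 6 [3y] bond c/2=9/400: DF=(1965803/2000000 − 9/400·(0.959900+0.952300+0.925100+0.913800+0.883000))/(1+9/400) = 8593/10000 ≈ 0.859300
step 7 [3.5y] bond c/2=3/100: DF=(254359/250000 − 3/100·(0.959900+0.952300+0.925100+0.913800+0.883000+0.859300))/(1+3/100) = 4139/5000 ≈ 0.827800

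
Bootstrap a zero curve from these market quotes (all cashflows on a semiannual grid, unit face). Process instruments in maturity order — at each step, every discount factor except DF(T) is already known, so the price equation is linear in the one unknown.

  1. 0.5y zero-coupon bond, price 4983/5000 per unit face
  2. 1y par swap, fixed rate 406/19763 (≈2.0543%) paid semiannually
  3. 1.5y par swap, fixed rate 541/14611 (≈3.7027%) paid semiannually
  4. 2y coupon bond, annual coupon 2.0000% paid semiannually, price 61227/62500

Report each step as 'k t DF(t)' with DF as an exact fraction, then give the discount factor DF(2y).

1 1/2 4983/5000
2 1 9797/10000
3 3/2 9459/10000
4 2 941/1000
DF(2y) = 941/1000 ≈ 0.941000

step 1 [0.5y] zero: DF = P = 4983/5000 ≈ 0.996600
step 2 [1y] swap r/2=203/19763: DF=(1 − 203/19763·(0.996600))/(1+203/19763) = 9797/10000 ≈ 0.979700
step 3 [1.5y] swap r/2=541/29222: DF=(1 − 541/29222·(0.996600+0.979700))/(1+541/29222) = 9459/10000 ≈ 0.945900
step 4 [2y] bond c/2=1/100: DF=(61227/62500 − 1/100·(0.996600+0.979700+0.945900))/(1+1/100) = 941/1000 ≈ 0.941000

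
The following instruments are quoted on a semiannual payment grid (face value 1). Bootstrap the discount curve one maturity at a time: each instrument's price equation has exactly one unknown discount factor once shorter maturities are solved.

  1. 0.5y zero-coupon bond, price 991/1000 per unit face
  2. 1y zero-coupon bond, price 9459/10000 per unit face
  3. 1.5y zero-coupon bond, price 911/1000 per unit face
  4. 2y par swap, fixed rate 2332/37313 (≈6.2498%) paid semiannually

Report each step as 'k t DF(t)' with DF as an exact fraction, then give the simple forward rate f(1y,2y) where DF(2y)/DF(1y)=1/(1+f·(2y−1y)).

1 1/2 991/1000
2 1 9459/10000
3 3/2 911/1000
4 2 4417/5000
f(1y,2y) = ((9459/10000)/(4417/5000) − 1)/(1) = 625/8834 ≈ 7.0749%

step 1 [0.5y] zero: DF = P = 991/1000 ≈ 0.991000
step 2 [1y] zero: DF = P = 9459/10000 ≈ 0.945900
step 3 [1.5y] zero: DF = P = 911/1000 ≈ 0.911000
step 4 [2y] swap r/2=1166/37313: DF=(1 − 1166/37313·(0.991000+0.945900+0.911000))/(1+1166/37313) = 4417/5000 ≈ 0.883400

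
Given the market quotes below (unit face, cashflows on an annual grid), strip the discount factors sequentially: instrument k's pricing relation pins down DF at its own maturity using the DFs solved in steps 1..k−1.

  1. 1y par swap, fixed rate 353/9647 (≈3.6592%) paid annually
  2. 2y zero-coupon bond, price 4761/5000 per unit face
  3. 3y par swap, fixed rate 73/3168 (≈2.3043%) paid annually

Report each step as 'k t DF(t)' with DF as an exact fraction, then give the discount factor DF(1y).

step 1 [1y] swap r/1=353/9647: DF=(1 − 353/9647·(0))/(1+353/9647) = 9647/10000 ≈ 0.964700
step 2 [2y] zero: DF = P = 4761/5000 ≈ 0.952200
step 3 [3y] swap r/1=73/3168: DF=(1 − 73/3168·(0.964700+0.952200))/(1+73/3168) = 9343/10000 ≈ 0.934300

1 1 9647/10000
2 2 4761/5000
3 3 9343/10000
DF(1y) = 9647/10000 ≈ 0.964700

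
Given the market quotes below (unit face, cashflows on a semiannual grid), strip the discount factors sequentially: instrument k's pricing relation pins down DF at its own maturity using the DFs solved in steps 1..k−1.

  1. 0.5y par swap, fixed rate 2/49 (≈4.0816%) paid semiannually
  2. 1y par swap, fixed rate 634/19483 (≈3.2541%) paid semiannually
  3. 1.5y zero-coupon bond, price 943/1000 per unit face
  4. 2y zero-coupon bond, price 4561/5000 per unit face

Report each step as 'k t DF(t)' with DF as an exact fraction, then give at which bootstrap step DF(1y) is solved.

step 1 [0.5y] swap r/2=1/49: DF=(1 − 1/49·(0))/(1+1/49) = 49/50 ≈ 0.980000
step 2 [1y] swap r/2=317/19483: DF=(1 − 317/19483·(0.980000))/(1+317/19483) = 9683/10000 ≈ 0.968300
step 3 [1.5y] zero: DF = P = 943/1000 ≈ 0.943000
step 4 [2y] zero: DF = P = 4561/5000 ≈ 0.912200

1 1/2 49/50
2 1 9683/10000
3 3/2 943/1000
4 2 4561/5000
DF(1y) is solved at step 2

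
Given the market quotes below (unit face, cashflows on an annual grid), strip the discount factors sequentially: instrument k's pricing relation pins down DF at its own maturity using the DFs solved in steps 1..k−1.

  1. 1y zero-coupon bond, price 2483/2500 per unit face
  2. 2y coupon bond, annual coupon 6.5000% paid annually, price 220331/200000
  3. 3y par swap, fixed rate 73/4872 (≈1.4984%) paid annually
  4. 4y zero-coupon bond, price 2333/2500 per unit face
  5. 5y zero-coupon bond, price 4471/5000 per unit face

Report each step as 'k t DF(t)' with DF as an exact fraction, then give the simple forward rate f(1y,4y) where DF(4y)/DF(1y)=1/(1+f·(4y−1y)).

step 1 [1y] zero: DF = P = 2483/2500 ≈ 0.993200
step 2 [2y] bond c/1=13/200: DF=(220331/200000 − 13/200·(0.993200))/(1+13/200) = 4869/5000 ≈ 0.973800
step 3 [3y] swap r/1=73/4872: DF=(1 − 73/4872·(0.993200+0.973800))/(1+73/4872) = 4781/5000 ≈ 0.956200
step 4 [4y] zero: DF = P = 2333/2500 ≈ 0.933200
step 5 [5y] zero: DF = P = 4471/5000 ≈ 0.894200

1 1 2483/2500
2 2 4869/5000
3 3 4781/5000
4 4 2333/2500
5 5 4471/5000
f(1y,4y) = ((2483/2500)/(2333/2500) − 1)/(3) = 50/2333 ≈ 2.1432%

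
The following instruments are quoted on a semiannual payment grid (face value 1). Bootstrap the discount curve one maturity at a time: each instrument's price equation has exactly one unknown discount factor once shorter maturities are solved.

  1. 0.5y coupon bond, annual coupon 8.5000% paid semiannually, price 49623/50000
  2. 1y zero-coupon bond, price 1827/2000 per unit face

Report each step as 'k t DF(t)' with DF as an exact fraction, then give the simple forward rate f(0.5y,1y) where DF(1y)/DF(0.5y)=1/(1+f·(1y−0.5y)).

1 1/2 119/125
2 1 1827/2000
f(0.5y,1y) = ((119/125)/(1827/2000) − 1)/(1/2) = 22/261 ≈ 8.4291%

step 1 [0.5y] bond c/2=17/400: DF=(49623/50000 − 17/400·(0))/(1+17/400) = 119/125 ≈ 0.952000
step 2 [1y] zero: DF = P = 1827/2000 ≈ 0.913500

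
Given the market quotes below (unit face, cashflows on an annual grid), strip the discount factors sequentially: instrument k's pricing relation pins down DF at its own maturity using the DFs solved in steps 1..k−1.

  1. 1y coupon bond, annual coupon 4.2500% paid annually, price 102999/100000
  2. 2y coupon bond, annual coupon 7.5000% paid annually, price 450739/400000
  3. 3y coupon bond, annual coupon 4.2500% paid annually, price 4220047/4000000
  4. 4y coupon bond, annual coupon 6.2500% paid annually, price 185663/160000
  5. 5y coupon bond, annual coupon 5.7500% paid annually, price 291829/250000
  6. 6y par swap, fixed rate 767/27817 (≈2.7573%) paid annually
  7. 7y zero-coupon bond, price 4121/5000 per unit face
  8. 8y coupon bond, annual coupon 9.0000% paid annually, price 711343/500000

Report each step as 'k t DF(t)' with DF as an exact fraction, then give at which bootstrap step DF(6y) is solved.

step 1 [1y] bond c/1=17/400: DF=(102999/100000 − 17/400·(0))/(1+17/400) = 247/250 ≈ 0.988000
step 2 [2y] bond c/1=3/40: DF=(450739/400000 − 3/40·(0.988000))/(1+3/40) = 9793/10000 ≈ 0.979300
step 3 [3y] bond c/1=17/400: DF=(4220047/4000000 − 17/400·(0.988000+0.979300))/(1+17/400) = 4659/5000 ≈ 0.931800
step 4 [4y] bond c/1=1/16: DF=(185663/160000 − 1/16·(0.988000+0.979300+0.931800))/(1+1/16) = 576/625 ≈ 0.921600
step 5 [5y] bond c/1=23/400: DF=(291829/250000 − 23/400·(0.988000+0.979300+0.931800+0.921600))/(1+23/400) = 8961/10000 ≈ 0.896100
step 6 [6y] swap r/1=767/27817: DF=(1 − 767/27817·(0.988000+0.979300+0.931800+0.921600+0.896100))/(1+767/27817) = 4233/5000 ≈ 0.846600
step 7 [7y] zero: DF = P = 4121/5000 ≈ 0.824200
step 8 [8y] bond c/1=9/100: DF=(711343/500000 − 9/100·(0.988000+0.979300+0.931800+0.921600+0.896100+0.846600+0.824200))/(1+9/100) = 3889/5000 ≈ 0.777800

1 1 247/250
2 2 9793/10000
3 3 4659/5000
4 4 576/625
5 5 8961/10000
6 6 4233/5000
7 7 4121/5000
8 8 3889/5000
DF(6y) is solved at step 6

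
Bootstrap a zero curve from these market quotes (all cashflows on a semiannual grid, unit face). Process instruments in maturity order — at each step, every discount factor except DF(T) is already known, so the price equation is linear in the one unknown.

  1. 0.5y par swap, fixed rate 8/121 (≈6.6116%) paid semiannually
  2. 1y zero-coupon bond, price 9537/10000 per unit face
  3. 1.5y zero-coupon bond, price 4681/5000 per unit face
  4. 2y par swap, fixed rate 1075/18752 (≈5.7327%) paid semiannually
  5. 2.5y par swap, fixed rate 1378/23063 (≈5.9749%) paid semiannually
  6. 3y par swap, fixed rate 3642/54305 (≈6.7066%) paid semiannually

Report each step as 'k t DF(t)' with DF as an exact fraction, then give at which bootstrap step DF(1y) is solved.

step 1 [0.5y] swap r/2=4/121: DF=(1 − 4/121·(0))/(1+4/121) = 121/125 ≈ 0.968000
step 2 [1y] zero: DF = P = 9537/10000 ≈ 0.953700
step 3 [1.5y] zero: DF = P = 4681/5000 ≈ 0.936200
step 4 [2y] swap r/2=1075/37504: DF=(1 − 1075/37504·(0.968000+0.953700+0.936200))/(1+1075/37504) = 357/400 ≈ 0.892500
step 5 [2.5y] swap r/2=689/23063: DF=(1 − 689/23063·(0.968000+0.953700+0.936200+0.892500))/(1+689/23063) = 4311/5000 ≈ 0.862200
step 6 [3y] swap r/2=1821/54305: DF=(1 − 1821/54305·(0.968000+0.953700+0.936200+0.892500+0.862200))/(1+1821/54305) = 8179/10000 ≈ 0.817900

1 1/2 121/125
2 1 9537/10000
3 3/2 4681/5000
4 2 357/400
5 5/2 4311/5000
6 3 8179/10000
DF(1y) is solved at step 2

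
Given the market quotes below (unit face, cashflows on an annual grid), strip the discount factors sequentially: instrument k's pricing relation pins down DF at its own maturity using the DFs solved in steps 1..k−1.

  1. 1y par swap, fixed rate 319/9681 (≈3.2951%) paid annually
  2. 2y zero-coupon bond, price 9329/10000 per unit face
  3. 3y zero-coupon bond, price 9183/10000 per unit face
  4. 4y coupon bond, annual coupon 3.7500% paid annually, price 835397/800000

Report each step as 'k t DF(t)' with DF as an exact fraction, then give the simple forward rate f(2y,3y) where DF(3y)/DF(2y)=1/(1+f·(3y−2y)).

1 1 9681/10000
2 2 9329/10000
3 3 9183/10000
4 4 4523/5000
f(2y,3y) = ((9329/10000)/(9183/10000) − 1)/(1) = 146/9183 ≈ 1.5899%

step 1 [1y] swap r/1=319/9681: DF=(1 − 319/9681·(0))/(1+319/9681) = 9681/10000 ≈ 0.968100
step 2 [2y] zero: DF = P = 9329/10000 ≈ 0.932900
step 3 [3y] zero: DF = P = 9183/10000 ≈ 0.918300
step 4 [4y] bond c/1=3/80: DF=(835397/800000 − 3/80·(0.968100+0.932900+0.918300))/(1+3/80) = 4523/5000 ≈ 0.904600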